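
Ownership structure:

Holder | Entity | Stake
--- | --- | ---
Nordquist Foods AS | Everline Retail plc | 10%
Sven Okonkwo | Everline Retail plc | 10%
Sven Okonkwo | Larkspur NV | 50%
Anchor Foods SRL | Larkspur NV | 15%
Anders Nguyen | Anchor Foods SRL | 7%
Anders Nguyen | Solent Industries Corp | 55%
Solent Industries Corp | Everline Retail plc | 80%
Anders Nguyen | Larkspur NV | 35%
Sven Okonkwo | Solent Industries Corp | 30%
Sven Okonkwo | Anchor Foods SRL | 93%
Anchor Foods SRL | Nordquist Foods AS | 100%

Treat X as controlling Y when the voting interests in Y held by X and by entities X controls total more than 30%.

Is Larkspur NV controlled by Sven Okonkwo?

Yes

Sven holds 93% of Anchor, so Sven controls Anchor.
Anchor and Sven together hold 15% + 50% = 65% of Larkspur, so Sven controls Larkspur.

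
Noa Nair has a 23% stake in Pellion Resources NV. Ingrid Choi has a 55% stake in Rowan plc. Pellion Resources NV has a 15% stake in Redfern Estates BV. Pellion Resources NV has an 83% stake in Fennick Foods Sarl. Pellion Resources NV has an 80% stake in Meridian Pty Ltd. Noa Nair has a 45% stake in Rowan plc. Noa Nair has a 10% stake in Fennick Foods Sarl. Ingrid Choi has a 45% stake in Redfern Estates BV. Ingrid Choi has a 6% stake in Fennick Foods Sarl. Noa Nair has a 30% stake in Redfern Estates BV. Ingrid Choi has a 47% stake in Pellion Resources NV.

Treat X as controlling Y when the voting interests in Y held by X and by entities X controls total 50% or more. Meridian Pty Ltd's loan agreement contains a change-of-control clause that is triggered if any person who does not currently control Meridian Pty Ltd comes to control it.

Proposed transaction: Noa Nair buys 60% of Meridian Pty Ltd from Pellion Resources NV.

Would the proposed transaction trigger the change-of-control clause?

Yes

The purchase adds only to Noa's holdings (Pellion's stake shrinks), so Noa is the only person who could newly come to control Meridian.
Noa's largest direct stake is 45% in Rowan, which does not meet the threshold, so Noa controls no company.
Neither Noa nor any entity Noa controls holds any voting interest in Meridian.
So before the transaction, Noa does not control Meridian.
After the purchase, Noa holds 60% of Meridian directly, and Pellion's stake falls to 20%.
Noa holds 60% of Meridian, so Noa controls Meridian.
Noa did not control Meridian before and does after, so the clause is triggered.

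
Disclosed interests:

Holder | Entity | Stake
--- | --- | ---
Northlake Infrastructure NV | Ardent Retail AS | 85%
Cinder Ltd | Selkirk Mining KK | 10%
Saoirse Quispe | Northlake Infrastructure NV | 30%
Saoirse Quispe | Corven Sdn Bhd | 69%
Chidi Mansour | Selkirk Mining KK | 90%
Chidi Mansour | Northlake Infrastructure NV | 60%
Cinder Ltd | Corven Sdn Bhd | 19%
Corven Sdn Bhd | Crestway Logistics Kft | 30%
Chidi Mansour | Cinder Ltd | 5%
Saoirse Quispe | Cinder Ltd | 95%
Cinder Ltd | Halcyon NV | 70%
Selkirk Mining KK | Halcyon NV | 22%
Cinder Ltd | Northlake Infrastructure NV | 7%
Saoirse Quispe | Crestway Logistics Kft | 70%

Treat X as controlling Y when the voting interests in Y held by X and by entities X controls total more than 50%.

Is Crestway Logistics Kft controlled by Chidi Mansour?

No

Chidi holds 60% of Northlake, so Chidi controls Northlake.
Chidi holds 90% of Selkirk, so Chidi controls Selkirk.
Northlake holds 85% of Ardent, so Chidi controls Ardent.
Neither Chidi nor any entity Chidi controls holds any voting interest in Crestway.
So Chidi does not control Crestway.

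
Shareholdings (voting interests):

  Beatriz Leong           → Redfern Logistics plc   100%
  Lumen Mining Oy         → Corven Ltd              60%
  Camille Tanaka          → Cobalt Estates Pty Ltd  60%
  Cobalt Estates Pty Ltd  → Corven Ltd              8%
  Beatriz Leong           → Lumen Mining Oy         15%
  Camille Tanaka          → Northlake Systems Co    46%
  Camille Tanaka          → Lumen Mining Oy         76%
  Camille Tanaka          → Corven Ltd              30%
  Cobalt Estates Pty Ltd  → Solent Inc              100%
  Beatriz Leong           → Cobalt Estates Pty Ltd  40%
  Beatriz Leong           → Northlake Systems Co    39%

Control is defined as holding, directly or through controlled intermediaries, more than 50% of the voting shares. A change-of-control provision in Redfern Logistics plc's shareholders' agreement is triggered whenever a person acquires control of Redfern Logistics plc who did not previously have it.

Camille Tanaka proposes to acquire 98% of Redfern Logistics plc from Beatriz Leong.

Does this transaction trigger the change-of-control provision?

The purchase adds only to Camille's holdings (Beatriz's stake shrinks), so Camille is the only person who could newly come to control Redfern.
Camille holds 60% of Cobalt, so Camille controls Cobalt.
Camille holds 76% of Lumen, so Camille controls Lumen.
Camille and Lumen and Cobalt together hold 30% + 60% + 8% = 98% of Corven, so Camille controls Corven.
Cobalt holds 100% of Solent, so Camille controls Solent.
Neither Camille nor any entity Camille controls holds any voting interest in Redfern.
So before the transaction, Camille does not control Redfern.
After the purchase, Camille holds 98% of Redfern directly, and Beatriz's stake falls to 2%.
Camille holds 98% of Redfern, so Camille controls Redfern.
Camille did not control Redfern before and does after, so the clause is triggered.

Yes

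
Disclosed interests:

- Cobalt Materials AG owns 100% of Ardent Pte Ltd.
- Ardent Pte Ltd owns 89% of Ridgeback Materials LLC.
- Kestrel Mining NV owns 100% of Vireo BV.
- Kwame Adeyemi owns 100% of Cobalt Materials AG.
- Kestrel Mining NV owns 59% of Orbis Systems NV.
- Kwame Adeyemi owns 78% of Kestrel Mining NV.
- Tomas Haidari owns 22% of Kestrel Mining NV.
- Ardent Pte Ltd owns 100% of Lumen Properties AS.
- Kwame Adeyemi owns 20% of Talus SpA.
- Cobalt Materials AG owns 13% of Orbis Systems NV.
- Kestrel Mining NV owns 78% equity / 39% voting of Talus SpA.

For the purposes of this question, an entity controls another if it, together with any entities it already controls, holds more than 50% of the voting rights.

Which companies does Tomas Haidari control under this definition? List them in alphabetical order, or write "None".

None

Tomas's largest direct stake is 22% in Kestrel, which does not meet the threshold.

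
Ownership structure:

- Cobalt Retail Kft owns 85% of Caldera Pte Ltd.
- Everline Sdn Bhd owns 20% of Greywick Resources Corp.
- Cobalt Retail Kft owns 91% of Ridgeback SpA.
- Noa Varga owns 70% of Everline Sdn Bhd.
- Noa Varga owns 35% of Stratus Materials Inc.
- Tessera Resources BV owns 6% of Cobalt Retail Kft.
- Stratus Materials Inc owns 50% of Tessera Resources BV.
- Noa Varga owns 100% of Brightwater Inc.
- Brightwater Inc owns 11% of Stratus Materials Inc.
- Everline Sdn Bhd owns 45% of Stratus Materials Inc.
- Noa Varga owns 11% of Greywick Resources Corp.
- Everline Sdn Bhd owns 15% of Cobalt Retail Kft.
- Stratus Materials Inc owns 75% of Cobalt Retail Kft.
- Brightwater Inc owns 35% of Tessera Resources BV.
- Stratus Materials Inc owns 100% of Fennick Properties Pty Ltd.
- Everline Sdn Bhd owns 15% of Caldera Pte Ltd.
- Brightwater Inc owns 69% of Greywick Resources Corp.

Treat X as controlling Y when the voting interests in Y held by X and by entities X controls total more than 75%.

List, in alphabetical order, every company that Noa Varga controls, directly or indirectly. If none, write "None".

Brightwater Inc, Greywick Resources Corp

Noa holds 100% of Brightwater, so Noa controls Brightwater.
Noa and Brightwater together hold 11% + 69% = 80% of Greywick, so Noa controls Greywick.
No other company's threshold is met.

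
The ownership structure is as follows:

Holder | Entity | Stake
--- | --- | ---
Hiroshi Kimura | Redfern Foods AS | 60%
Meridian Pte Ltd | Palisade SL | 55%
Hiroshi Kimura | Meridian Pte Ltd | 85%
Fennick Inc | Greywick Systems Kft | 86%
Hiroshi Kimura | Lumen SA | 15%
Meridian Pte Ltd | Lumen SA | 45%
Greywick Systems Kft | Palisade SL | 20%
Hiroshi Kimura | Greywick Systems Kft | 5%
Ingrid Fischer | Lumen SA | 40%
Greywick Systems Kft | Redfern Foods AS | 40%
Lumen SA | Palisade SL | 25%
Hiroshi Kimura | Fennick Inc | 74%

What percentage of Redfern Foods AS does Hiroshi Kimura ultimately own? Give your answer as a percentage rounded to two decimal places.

87.46%

Hiroshi reaches Redfern along 3 paths.
Direct stake: 60% = 60%.
Via Fennick → Greywick: 74% × 86% × 40% = 25.456%.
Via Greywick: 5% × 40% = 2%.
Total: 60% + 25.456% + 2% = 87.456%.
Rounded: 87.46%.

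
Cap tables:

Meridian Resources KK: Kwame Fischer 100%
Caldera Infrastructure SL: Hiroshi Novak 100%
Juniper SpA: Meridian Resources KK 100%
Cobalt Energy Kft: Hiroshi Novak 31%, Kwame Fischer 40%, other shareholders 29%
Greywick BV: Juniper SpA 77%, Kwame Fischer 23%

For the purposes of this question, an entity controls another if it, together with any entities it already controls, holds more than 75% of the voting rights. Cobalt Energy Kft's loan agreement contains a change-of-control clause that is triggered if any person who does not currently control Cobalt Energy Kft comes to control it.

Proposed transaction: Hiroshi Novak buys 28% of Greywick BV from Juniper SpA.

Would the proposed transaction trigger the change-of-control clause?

The purchase adds only to Hiroshi's holdings (Juniper's stake shrinks), so Hiroshi is the only person who could newly come to control Cobalt.
Hiroshi holds 100% of Caldera, so Hiroshi controls Caldera.
In Cobalt, Hiroshi's side holds only 31%, not > 75%.
So before the transaction, Hiroshi does not control Cobalt.
After the purchase, Hiroshi holds 28% of Greywick directly, and Juniper's stake falls to 49%.
Hiroshi's side now holds 28% of Greywick, not > 75%, so Hiroshi still does not control Greywick.
After the transaction, Hiroshi's side holds 31% of Cobalt, not > 75%, so Hiroshi still does not control Cobalt.
No new person acquires control, so the clause is not triggered.

No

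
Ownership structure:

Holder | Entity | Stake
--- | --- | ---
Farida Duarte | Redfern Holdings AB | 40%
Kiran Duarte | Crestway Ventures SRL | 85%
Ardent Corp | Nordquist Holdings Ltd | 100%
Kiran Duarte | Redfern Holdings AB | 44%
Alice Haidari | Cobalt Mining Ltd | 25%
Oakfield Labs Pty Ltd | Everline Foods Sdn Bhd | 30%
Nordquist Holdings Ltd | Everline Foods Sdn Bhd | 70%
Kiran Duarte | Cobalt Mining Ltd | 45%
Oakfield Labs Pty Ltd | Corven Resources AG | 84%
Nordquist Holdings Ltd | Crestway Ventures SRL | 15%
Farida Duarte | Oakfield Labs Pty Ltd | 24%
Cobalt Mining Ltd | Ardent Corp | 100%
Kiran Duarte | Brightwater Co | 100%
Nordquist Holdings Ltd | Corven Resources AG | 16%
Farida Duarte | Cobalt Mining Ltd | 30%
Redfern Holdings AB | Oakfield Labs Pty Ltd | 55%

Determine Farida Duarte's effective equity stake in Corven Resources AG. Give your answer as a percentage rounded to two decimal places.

43.44%

Farida reaches Corven along 3 paths.
Via Cobalt → Ardent → Nordquist: 30% × 100% × 100% × 16% = 4.8%.
Via Redfern → Oakfield: 40% × 55% × 84% = 18.48%.
Via Oakfield: 24% × 84% = 20.16%.
Total: 4.8% + 18.48% + 20.16% = 43.44%.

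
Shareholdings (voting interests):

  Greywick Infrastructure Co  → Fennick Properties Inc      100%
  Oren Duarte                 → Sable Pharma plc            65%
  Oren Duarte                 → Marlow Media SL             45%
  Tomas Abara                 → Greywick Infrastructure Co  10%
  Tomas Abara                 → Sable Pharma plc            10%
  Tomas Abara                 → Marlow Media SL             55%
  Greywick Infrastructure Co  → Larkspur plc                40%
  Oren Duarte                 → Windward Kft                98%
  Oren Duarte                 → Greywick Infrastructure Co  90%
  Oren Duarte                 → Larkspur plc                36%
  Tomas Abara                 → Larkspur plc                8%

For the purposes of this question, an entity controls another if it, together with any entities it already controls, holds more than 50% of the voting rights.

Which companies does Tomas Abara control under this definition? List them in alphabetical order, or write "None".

Tomas holds 55% of Marlow, so Tomas controls Marlow.
No other company's threshold is met.

Marlow Media SL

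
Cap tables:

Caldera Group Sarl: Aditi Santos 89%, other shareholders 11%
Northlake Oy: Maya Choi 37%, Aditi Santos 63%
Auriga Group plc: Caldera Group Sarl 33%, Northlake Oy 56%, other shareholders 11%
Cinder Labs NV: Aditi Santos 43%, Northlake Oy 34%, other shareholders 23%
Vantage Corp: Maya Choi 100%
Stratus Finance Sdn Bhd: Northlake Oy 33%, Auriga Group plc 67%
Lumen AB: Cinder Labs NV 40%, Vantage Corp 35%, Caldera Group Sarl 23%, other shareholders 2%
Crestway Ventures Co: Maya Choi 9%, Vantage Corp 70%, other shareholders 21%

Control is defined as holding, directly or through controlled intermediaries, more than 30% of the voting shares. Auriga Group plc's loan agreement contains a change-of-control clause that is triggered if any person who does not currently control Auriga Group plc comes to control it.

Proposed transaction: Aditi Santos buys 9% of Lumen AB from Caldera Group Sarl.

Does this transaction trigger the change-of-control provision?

No

The purchase adds only to Aditi's holdings (Caldera's stake shrinks), so Aditi is the only person who could newly come to control Auriga.
Aditi holds 89% of Caldera, so Aditi controls Caldera.
Aditi holds 63% of Northlake, so Aditi controls Northlake.
Caldera and Northlake together hold 33% + 56% = 89% of Auriga, so Aditi controls Auriga.
So Aditi already controls Auriga before the transaction.
After the purchase, Aditi holds 9% of Lumen directly, and Caldera's stake falls to 14%.
Aditi controlled Auriga already, so this is not a new person acquiring control; every other person's position is unchanged or reduced.
No new person acquires control, so the clause is not triggered.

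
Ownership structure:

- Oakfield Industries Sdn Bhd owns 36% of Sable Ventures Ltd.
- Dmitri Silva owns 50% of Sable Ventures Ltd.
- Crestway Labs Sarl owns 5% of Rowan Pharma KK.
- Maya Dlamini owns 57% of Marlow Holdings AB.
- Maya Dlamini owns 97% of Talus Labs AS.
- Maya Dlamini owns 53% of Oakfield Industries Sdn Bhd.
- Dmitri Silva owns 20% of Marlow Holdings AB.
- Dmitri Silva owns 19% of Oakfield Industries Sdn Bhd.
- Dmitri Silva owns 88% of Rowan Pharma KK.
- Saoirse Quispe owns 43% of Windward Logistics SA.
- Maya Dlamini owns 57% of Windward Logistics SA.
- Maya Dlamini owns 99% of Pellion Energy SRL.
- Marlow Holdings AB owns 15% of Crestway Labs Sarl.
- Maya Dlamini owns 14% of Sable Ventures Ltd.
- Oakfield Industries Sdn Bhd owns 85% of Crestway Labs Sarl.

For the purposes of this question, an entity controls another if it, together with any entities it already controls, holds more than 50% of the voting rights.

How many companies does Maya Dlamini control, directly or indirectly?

6

Maya holds 57% of Marlow, so Maya controls Marlow.
Maya holds 53% of Oakfield, so Maya controls Oakfield.
Marlow and Oakfield together hold 15% + 85% = 100% of Crestway, so Maya controls Crestway.
Maya holds 99% of Pellion, so Maya controls Pellion.
Maya holds 97% of Talus, so Maya controls Talus.
Maya holds 57% of Windward, so Maya controls Windward.
No other company's threshold is met.
Maya controls 6 companies.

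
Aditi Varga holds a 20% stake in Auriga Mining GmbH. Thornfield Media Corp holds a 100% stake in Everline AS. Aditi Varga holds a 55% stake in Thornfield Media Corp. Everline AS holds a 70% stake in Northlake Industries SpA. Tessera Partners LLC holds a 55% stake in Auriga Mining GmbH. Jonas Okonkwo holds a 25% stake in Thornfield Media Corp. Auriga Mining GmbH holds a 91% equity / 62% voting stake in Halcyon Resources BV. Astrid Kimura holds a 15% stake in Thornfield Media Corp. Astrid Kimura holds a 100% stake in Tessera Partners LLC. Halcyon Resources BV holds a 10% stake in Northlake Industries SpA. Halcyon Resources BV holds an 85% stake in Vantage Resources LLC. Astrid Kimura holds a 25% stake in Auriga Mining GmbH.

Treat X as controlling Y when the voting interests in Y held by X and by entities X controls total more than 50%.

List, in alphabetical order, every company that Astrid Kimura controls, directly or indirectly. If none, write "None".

Auriga Mining GmbH, Halcyon Resources BV, Tessera Partners LLC, Vantage Resources LLC

Astrid holds 100% of Tessera, so Astrid controls Tessera.
Astrid and Tessera together hold 25% + 55% = 80% of Auriga, so Astrid controls Auriga.
Auriga holds 62% of Halcyon, so Astrid controls Halcyon.
Halcyon holds 85% of Vantage, so Astrid controls Vantage.
No other company's threshold is met.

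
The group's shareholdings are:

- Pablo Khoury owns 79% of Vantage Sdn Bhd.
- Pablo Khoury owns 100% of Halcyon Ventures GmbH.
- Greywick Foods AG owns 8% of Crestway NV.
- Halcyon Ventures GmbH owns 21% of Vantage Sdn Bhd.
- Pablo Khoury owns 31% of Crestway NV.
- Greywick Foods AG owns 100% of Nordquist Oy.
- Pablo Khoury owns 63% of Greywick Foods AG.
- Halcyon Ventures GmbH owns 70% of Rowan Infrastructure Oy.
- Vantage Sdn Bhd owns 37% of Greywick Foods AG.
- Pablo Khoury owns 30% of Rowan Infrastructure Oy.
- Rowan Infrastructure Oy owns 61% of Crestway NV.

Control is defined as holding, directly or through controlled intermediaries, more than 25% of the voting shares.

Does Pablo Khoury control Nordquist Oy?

Pablo holds 100% of Halcyon, so Pablo controls Halcyon.
Pablo and Halcyon together hold 79% + 21% = 100% of Vantage, so Pablo controls Vantage.
Pablo and Vantage together hold 63% + 37% = 100% of Greywick, so Pablo controls Greywick.
Greywick holds 100% of Nordquist, so Pablo controls Nordquist.

Yes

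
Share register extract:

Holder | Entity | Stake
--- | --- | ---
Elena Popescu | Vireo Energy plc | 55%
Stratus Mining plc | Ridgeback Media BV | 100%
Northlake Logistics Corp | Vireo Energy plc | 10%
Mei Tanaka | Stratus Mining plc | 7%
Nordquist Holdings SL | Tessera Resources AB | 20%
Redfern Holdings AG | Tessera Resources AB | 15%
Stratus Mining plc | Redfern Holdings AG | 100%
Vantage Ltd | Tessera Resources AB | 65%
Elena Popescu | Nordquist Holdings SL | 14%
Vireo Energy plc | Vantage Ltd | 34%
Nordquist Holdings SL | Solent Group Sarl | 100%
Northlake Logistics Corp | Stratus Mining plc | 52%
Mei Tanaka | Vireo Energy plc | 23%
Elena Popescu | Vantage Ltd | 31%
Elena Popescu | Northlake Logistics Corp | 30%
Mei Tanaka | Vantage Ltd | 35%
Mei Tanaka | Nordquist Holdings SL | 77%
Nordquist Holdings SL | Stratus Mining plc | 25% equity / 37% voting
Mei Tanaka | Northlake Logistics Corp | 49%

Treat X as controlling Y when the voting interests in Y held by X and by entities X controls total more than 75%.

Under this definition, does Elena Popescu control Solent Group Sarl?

Elena's largest direct stake is 55% in Vireo, which does not meet the threshold, so Elena controls no company.
Neither Elena nor any entity Elena controls holds any voting interest in Solent.
So Elena does not control Solent.

No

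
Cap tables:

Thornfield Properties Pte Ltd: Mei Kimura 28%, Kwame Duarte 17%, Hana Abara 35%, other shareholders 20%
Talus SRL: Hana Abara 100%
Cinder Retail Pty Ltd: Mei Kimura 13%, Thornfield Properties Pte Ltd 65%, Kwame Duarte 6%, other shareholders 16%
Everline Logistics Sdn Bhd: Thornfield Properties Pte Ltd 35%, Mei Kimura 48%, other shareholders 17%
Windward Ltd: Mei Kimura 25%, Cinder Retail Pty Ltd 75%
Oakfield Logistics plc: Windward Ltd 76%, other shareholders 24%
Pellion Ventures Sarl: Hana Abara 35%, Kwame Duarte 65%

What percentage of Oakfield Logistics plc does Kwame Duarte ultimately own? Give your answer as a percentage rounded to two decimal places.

9.72%

Kwame reaches Oakfield along 2 paths.
Via Thornfield → Cinder → Windward: 17% × 65% × 75% × 76% = 6.2985%.
Via Cinder → Windward: 6% × 75% × 76% = 3.42%.
Total: 6.2985% + 3.42% = 9.7185%.
Rounded: 9.72%.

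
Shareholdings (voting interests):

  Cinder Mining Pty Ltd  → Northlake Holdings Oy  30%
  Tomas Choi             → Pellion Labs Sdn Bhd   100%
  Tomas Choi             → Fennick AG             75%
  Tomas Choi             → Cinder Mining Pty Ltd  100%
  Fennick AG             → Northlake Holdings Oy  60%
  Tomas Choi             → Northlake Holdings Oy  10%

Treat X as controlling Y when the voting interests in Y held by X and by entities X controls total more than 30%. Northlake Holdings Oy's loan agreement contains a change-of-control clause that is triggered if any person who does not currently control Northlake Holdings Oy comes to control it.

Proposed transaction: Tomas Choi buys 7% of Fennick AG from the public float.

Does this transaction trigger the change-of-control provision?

The purchase changes only Tomas's holdings, so Tomas is the only person who could newly come to control Northlake.
Tomas holds 75% of Fennick, so Tomas controls Fennick.
Tomas holds 100% of Cinder, so Tomas controls Cinder.
Cinder and Fennick and Tomas together hold 30% + 60% + 10% = 100% of Northlake, so Tomas controls Northlake.
So Tomas already controls Northlake before the transaction.
After the purchase, Tomas's direct stake in Fennick rises to 75% + 7% = 82%.
Tomas controlled Northlake already, so this is not a new person acquiring control; every other person's position is unchanged or reduced.
No new person acquires control, so the clause is not triggered.

No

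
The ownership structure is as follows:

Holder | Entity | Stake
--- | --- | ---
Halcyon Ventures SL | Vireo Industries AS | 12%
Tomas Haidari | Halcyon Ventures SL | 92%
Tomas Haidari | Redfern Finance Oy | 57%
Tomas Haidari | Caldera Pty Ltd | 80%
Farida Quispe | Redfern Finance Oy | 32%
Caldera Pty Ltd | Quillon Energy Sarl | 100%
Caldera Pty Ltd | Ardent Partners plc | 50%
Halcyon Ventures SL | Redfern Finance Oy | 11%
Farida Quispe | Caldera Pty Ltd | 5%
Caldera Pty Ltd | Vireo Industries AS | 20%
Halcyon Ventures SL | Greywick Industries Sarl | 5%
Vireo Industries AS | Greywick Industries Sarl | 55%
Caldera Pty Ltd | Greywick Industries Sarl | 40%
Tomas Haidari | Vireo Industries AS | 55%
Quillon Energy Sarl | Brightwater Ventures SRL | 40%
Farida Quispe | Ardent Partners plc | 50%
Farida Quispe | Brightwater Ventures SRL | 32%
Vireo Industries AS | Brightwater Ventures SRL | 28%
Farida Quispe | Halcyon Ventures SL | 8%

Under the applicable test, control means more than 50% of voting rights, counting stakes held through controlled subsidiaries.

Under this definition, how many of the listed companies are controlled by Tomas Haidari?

Tomas holds 92% of Halcyon, so Tomas controls Halcyon.
Tomas holds 80% of Caldera, so Tomas controls Caldera.
Tomas and Halcyon together hold 57% + 11% = 68% of Redfern, so Tomas controls Redfern.
Caldera and Halcyon and Tomas together hold 20% + 12% + 55% = 87% of Vireo, so Tomas controls Vireo.
Halcyon and Vireo and Caldera together hold 5% + 55% + 40% = 100% of Greywick, so Tomas controls Greywick.
Caldera holds 100% of Quillon, so Tomas controls Quillon.
Vireo and Quillon together hold 28% + 40% = 68% of Brightwater, so Tomas controls Brightwater.
No other company's threshold is met.
Tomas controls 7 companies.

7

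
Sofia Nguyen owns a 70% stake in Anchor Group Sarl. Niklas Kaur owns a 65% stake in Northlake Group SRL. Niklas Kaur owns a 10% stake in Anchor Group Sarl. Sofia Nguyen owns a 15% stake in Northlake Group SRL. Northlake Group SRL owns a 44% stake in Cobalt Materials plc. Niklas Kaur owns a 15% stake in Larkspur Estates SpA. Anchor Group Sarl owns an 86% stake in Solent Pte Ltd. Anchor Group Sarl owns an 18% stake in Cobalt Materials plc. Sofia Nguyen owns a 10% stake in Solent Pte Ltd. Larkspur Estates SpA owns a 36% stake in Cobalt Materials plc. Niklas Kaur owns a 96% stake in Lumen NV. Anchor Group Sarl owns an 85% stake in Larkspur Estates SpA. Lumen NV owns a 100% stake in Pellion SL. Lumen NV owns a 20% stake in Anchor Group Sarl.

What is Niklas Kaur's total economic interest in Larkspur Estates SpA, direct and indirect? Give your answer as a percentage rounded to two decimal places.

Niklas reaches Larkspur along 3 paths.
Direct stake: 15% = 15%.
Via Lumen → Anchor: 96% × 20% × 85% = 16.32%.
Via Anchor: 10% × 85% = 8.5%.
Total: 15% + 16.32% + 8.5% = 39.82%.

39.82%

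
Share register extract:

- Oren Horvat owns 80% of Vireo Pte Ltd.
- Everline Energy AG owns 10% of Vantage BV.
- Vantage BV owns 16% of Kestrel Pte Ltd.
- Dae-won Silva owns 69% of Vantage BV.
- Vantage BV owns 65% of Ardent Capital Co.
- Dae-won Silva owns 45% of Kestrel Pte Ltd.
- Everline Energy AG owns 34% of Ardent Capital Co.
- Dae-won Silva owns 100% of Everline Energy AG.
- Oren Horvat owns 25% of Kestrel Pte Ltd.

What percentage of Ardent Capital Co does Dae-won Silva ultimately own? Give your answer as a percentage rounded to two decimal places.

85.35%

Dae-won reaches Ardent along 3 paths.
Via Everline → Vantage: 100% × 10% × 65% = 6.5%.
Via Vantage: 69% × 65% = 44.85%.
Via Everline: 100% × 34% = 34%.
Total: 6.5% + 44.85% + 34% = 85.35%.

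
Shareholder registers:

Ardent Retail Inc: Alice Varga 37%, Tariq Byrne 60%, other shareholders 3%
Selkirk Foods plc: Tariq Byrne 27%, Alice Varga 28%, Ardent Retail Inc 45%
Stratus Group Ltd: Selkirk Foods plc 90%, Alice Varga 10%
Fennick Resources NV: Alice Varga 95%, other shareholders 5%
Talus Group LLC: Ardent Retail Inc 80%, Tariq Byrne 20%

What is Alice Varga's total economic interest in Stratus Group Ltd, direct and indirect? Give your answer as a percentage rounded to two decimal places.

Alice reaches Stratus along 3 paths.
Via Selkirk: 28% × 90% = 25.2%.
Via Ardent → Selkirk: 37% × 45% × 90% = 14.985%.
Direct stake: 10% = 10%.
Total: 25.2% + 14.985% + 10% = 50.185%.
Rounded: 50.19%.

50.19%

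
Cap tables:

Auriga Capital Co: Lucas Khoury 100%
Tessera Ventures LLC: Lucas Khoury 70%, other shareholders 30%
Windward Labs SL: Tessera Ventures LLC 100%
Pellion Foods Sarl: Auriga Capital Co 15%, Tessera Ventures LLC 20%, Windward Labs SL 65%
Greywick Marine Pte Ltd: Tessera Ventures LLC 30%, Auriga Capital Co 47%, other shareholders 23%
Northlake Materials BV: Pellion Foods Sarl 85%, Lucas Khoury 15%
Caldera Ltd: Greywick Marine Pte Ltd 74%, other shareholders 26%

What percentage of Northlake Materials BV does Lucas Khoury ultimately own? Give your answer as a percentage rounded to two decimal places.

Lucas reaches Northlake along 4 paths.
Via Auriga → Pellion: 100% × 15% × 85% = 12.75%.
Via Tessera → Pellion: 70% × 20% × 85% = 11.9%.
Via Tessera → Windward → Pellion: 70% × 100% × 65% × 85% = 38.675%.
Direct stake: 15% = 15%.
Total: 12.75% + 11.9% + 38.675% + 15% = 78.325%.
Rounded: 78.33%.

78.33%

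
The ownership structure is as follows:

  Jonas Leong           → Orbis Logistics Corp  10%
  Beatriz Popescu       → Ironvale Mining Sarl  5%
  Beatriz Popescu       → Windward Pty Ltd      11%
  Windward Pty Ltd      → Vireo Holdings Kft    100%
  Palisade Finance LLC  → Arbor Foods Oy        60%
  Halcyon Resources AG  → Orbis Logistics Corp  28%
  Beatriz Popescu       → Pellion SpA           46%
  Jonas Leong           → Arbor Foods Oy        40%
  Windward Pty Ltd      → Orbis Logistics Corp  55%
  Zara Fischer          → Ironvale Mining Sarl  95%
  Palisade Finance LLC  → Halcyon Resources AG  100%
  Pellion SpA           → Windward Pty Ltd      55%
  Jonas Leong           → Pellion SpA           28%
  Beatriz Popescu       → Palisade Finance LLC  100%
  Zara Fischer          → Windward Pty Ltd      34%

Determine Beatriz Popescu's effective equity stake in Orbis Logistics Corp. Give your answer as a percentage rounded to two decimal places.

Beatriz reaches Orbis along 3 paths.
Via Windward: 11% × 55% = 6.05%.
Via Pellion → Windward: 46% × 55% × 55% = 13.915%.
Via Palisade → Halcyon: 100% × 100% × 28% = 28%.
Total: 6.05% + 13.915% + 28% = 47.965%.
Rounded: 47.97%.

47.97%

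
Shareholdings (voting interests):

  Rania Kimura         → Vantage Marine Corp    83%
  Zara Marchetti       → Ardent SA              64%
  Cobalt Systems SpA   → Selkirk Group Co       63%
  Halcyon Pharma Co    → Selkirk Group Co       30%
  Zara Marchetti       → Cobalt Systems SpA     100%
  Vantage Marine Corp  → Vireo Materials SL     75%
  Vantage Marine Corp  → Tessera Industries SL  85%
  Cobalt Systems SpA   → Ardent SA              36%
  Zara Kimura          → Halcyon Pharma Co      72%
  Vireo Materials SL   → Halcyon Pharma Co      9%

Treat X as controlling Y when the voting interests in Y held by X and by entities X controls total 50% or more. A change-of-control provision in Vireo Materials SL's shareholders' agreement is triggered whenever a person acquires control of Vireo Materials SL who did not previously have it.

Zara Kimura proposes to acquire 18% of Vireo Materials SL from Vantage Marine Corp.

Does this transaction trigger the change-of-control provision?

No

The purchase adds only to Zara Kimura's holdings (Vantage's stake shrinks), so Zara Kimura is the only person who could newly come to control Vireo.
Zara Kimura holds 72% of Halcyon, so Zara Kimura controls Halcyon.
Neither Zara Kimura nor any entity Zara Kimura controls holds any voting interest in Vireo.
So before the transaction, Zara Kimura does not control Vireo.
After the purchase, Zara Kimura holds 18% of Vireo directly, and Vantage's stake falls to 57%.
After the transaction, Zara Kimura's side holds 18% of Vireo, not ≥ 50%, so Zara Kimura still does not control Vireo.
No new person acquires control, so the clause is not triggered.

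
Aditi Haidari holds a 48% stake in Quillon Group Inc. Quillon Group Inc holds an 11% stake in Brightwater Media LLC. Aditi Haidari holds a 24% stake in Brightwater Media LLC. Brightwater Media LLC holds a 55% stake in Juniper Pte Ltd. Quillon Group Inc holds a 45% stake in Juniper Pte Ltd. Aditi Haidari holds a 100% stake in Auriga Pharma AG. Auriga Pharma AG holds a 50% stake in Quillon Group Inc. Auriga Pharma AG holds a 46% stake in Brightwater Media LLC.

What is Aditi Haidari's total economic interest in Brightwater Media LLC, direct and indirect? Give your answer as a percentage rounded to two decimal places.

Aditi reaches Brightwater along 4 paths.
Via Auriga: 100% × 46% = 46%.
Via Quillon: 48% × 11% = 5.28%.
Via Auriga → Quillon: 100% × 50% × 11% = 5.5%.
Direct stake: 24% = 24%.
Total: 46% + 5.28% + 5.5% + 24% = 80.78%.

80.78%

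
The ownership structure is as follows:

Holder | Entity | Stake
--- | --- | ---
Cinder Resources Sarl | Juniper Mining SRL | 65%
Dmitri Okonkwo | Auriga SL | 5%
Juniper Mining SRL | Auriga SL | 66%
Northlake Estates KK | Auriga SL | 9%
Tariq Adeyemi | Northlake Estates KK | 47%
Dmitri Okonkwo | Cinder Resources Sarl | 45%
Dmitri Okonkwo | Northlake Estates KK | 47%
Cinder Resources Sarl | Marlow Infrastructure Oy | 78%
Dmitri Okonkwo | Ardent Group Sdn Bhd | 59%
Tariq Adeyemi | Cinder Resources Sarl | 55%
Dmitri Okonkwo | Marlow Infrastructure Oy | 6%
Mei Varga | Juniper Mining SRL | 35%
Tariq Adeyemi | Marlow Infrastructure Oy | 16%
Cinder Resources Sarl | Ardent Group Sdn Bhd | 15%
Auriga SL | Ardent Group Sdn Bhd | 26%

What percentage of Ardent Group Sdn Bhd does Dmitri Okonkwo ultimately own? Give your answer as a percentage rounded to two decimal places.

73.17%

Dmitri reaches Ardent along 5 paths.
Via Cinder: 45% × 15% = 6.75%.
Via Auriga: 5% × 26% = 1.3%.
Via Cinder → Juniper → Auriga: 45% × 65% × 66% × 26% = 5.0193%.
Via Northlake → Auriga: 47% × 9% × 26% = 1.0998%.
Direct stake: 59% = 59%.
Total: 6.75% + 1.3% + 5.0193% + 1.0998% + 59% = 73.1691%.
Rounded: 73.17%.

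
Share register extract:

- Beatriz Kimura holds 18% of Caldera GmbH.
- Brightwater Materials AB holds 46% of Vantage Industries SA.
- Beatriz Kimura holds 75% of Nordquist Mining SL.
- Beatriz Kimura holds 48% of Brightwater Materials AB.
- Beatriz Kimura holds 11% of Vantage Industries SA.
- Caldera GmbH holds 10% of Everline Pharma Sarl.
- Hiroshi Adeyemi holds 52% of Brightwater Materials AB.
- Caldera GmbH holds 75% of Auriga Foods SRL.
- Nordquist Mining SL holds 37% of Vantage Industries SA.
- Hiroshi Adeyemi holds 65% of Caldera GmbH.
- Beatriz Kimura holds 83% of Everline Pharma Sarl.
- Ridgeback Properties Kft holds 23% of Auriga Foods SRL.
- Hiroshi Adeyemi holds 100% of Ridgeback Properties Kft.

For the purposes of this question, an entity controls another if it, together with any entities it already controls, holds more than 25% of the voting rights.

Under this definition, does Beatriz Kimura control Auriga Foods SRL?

No

Beatriz holds 48% of Brightwater, so Beatriz controls Brightwater.
Beatriz holds 75% of Nordquist, so Beatriz controls Nordquist.
Nordquist and Beatriz and Brightwater together hold 37% + 11% + 46% = 94% of Vantage, so Beatriz controls Vantage.
Beatriz holds 83% of Everline, so Beatriz controls Everline.
Neither Beatriz nor any entity Beatriz controls holds any voting interest in Auriga.
So Beatriz does not control Auriga.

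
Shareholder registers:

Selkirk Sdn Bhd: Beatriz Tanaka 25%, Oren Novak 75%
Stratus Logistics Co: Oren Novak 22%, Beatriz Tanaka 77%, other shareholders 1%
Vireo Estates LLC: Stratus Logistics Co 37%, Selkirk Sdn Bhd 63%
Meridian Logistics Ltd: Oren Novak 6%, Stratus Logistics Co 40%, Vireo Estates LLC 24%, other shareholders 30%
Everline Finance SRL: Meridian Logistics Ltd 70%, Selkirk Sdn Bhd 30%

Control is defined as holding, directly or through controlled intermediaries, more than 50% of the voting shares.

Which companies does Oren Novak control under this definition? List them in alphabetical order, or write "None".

Oren holds 75% of Selkirk, so Oren controls Selkirk.
Selkirk holds 63% of Vireo, so Oren controls Vireo.
No other company's threshold is met.

Selkirk Sdn Bhd, Vireo Estates LLC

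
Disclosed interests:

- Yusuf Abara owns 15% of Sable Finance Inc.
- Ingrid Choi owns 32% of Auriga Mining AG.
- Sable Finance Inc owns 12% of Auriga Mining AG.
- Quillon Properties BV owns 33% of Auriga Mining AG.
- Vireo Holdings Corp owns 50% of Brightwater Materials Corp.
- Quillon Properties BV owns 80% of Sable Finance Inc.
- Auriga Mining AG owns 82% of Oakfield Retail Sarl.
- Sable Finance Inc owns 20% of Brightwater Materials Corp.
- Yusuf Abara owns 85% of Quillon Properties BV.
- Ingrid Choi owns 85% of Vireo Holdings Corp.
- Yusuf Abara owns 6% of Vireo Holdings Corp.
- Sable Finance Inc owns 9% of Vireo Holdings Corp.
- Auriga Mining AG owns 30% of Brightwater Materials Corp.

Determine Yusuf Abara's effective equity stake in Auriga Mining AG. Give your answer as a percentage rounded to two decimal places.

Yusuf reaches Auriga along 3 paths.
Via Sable: 15% × 12% = 1.8%.
Via Quillon → Sable: 85% × 80% × 12% = 8.16%.
Via Quillon: 85% × 33% = 28.05%.
Total: 1.8% + 8.16% + 28.05% = 38.01%.

38.01%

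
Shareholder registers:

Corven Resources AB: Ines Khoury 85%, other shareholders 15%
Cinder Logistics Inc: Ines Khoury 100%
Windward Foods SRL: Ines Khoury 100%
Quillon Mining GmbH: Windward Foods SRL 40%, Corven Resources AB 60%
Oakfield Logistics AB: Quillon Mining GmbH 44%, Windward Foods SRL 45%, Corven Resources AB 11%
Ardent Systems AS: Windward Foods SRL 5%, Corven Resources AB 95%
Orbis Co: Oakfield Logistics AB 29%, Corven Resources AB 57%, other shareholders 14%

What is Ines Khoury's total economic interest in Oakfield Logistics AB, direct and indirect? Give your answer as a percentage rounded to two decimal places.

Ines reaches Oakfield along 4 paths.
Via Windward → Quillon: 100% × 40% × 44% = 17.6%.
Via Corven → Quillon: 85% × 60% × 44% = 22.44%.
Via Windward: 100% × 45% = 45%.
Via Corven: 85% × 11% = 9.35%.
Total: 17.6% + 22.44% + 45% + 9.35% = 94.39%.

94.39%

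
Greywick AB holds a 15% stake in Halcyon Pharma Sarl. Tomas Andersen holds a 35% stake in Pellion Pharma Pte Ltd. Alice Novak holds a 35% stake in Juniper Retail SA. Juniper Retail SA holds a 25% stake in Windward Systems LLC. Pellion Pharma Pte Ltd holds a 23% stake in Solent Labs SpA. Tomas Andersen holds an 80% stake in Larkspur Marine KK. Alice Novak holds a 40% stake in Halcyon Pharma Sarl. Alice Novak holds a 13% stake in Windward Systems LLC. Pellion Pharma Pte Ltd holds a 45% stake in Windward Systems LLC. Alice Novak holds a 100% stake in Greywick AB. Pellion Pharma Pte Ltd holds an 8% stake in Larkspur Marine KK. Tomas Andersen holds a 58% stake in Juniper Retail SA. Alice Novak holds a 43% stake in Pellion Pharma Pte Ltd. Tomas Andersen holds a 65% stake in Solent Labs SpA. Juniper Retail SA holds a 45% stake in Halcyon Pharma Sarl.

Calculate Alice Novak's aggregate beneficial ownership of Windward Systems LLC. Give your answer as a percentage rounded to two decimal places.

Alice reaches Windward along 3 paths.
Via Juniper: 35% × 25% = 8.75%.
Direct stake: 13% = 13%.
Via Pellion: 43% × 45% = 19.35%.
Total: 8.75% + 13% + 19.35% = 41.1%.
Rounded: 41.10%.

41.10%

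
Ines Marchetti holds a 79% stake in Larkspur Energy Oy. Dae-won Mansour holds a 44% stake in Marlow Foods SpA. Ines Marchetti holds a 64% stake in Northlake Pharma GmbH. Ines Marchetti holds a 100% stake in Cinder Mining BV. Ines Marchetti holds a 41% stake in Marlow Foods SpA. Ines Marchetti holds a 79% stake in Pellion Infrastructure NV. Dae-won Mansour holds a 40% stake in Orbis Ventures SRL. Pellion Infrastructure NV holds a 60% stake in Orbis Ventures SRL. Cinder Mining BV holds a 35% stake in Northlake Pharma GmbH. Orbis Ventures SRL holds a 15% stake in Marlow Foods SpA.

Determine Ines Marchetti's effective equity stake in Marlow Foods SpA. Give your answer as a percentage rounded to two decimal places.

Ines reaches Marlow along 2 paths.
Via Pellion → Orbis: 79% × 60% × 15% = 7.11%.
Direct stake: 41% = 41%.
Total: 7.11% + 41% = 48.11%.

48.11%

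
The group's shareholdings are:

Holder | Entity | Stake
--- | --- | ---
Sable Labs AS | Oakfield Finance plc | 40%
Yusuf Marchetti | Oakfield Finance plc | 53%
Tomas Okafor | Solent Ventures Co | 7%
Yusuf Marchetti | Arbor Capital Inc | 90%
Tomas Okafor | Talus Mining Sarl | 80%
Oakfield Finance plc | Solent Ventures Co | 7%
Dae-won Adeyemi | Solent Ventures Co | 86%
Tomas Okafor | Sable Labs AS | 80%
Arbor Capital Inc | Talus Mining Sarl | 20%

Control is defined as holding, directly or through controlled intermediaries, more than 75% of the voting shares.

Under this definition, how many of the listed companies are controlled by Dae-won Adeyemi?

1

Dae-won holds 86% of Solent, so Dae-won controls Solent.
No other company's threshold is met.
Dae-won controls 1 company.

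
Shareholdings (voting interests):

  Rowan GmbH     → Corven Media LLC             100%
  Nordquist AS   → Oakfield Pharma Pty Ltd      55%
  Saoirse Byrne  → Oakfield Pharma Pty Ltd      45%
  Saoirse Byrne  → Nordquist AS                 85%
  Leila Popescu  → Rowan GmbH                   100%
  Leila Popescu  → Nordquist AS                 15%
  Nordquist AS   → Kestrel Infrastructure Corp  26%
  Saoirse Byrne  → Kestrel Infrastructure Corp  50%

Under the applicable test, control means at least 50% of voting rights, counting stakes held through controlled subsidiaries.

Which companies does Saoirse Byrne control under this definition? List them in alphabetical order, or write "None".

Saoirse holds 85% of Nordquist, so Saoirse controls Nordquist.
Saoirse and Nordquist together hold 45% + 55% = 100% of Oakfield, so Saoirse controls Oakfield.
Saoirse and Nordquist together hold 50% + 26% = 76% of Kestrel, so Saoirse controls Kestrel.
No other company's threshold is met.

Kestrel Infrastructure Corp, Nordquist AS, Oakfield Pharma Pty Ltd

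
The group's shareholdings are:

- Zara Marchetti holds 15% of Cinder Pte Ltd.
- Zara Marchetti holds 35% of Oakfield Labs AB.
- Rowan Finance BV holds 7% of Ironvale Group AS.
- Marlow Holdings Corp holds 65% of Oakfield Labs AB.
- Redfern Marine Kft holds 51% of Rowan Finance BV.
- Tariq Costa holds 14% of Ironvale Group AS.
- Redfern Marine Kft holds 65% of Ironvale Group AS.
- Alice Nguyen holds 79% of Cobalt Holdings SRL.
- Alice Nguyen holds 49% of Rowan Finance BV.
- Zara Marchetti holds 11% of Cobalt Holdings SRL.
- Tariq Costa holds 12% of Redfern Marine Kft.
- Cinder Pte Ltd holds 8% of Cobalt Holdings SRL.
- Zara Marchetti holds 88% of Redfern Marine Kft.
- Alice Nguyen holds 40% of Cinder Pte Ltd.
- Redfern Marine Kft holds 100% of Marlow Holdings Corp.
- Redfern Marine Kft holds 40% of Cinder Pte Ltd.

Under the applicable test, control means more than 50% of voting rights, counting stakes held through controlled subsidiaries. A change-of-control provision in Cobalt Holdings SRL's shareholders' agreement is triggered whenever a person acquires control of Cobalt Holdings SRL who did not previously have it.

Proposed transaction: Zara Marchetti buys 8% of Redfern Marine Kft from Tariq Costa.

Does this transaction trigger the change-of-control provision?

No

The purchase adds only to Zara's holdings (Tariq's stake shrinks), so Zara is the only person who could newly come to control Cobalt.
Zara holds 88% of Redfern, so Zara controls Redfern.
Redfern holds 51% of Rowan, so Zara controls Rowan.
Redfern and Zara together hold 40% + 15% = 55% of Cinder, so Zara controls Cinder.
Redfern holds 100% of Marlow, so Zara controls Marlow.
Zara and Marlow together hold 35% + 65% = 100% of Oakfield, so Zara controls Oakfield.
Rowan and Redfern together hold 7% + 65% = 72% of Ironvale, so Zara controls Ironvale.
In Cobalt, Zara's side holds only 8% + 11% = 19%, not > 50%.
So before the transaction, Zara does not control Cobalt.
After the purchase, Zara's direct stake in Redfern rises to 88% + 8% = 96%, and Tariq's stake falls to 4%.
Zara holds 96% of Redfern, so Zara controls Redfern.
After the transaction, Zara's side holds 8% + 11% = 19% of Cobalt, not > 50%, so Zara still does not control Cobalt.
No new person acquires control, so the clause is not triggered.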